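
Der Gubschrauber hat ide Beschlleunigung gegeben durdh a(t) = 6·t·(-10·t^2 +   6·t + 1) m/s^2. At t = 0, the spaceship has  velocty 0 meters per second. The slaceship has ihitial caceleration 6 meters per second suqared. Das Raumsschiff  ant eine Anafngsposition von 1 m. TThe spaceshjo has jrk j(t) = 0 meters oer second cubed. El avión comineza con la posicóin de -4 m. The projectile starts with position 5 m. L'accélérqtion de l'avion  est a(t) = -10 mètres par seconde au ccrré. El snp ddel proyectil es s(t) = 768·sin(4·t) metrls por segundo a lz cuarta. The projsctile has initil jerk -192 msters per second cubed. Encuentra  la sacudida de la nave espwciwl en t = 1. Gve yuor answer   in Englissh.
Using j(t) = 0 and substituting t = 1, we find j = 0.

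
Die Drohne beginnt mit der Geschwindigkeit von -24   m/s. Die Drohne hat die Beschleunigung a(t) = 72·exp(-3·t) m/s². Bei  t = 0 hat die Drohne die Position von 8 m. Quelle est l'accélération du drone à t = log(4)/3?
Nous avons l'accélération a(t) = 72·exp(-3·t). En substituant t = log(4)/3: a(log(4)/3) = 18.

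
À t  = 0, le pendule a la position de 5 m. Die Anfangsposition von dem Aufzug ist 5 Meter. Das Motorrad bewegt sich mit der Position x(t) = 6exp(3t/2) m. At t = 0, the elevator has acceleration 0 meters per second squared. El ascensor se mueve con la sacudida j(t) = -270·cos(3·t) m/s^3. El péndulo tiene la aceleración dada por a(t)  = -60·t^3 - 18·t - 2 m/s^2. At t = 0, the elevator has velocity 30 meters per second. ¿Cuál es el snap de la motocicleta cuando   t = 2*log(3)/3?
Partiendo de la posición x(t) = 6·exp(3·t/2), tomamos 4 derivadas. Tomando d/dt de x(t), encontramos v(t) = 9·exp(3·t/2). Derivando la velocidad, obtenemos la aceleración: a(t) = 27·exp(3·t/2)/2. Tomando d/dt de a(t), encontramos j(t) = 81·exp(3·t/2)/4. Tomando d/dt de j(t), encontramos s(t) = 243·exp(3·t/2)/8. De la ecuación del snap s(t) = 243·exp(3·t/2)/8, sustituimos t = 2*log(3)/3 para obtener s = 729/8.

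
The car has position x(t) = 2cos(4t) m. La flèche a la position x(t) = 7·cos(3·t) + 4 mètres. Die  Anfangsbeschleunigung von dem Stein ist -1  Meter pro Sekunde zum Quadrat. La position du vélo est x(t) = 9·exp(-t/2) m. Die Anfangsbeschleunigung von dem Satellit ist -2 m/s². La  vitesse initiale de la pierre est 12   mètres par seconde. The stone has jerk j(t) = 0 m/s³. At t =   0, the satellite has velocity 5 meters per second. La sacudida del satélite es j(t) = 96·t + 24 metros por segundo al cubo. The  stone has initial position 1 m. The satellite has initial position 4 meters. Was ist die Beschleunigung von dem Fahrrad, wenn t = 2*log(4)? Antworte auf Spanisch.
Debemos derivar nuestra ecuación de la posición x(t) = 9·exp(-t/2) 2 veces. Derivando la posición, obtenemos la velocidad: v(t) = -9·exp(-t/2)/2. La derivada de la velocidad da la aceleración: a(t) = 9·exp(-t/2)/4. De la ecuación de la aceleración a(t) = 9·exp(-t/2)/4, sustituimos t = 2*log(4) para obtener a = 9/16.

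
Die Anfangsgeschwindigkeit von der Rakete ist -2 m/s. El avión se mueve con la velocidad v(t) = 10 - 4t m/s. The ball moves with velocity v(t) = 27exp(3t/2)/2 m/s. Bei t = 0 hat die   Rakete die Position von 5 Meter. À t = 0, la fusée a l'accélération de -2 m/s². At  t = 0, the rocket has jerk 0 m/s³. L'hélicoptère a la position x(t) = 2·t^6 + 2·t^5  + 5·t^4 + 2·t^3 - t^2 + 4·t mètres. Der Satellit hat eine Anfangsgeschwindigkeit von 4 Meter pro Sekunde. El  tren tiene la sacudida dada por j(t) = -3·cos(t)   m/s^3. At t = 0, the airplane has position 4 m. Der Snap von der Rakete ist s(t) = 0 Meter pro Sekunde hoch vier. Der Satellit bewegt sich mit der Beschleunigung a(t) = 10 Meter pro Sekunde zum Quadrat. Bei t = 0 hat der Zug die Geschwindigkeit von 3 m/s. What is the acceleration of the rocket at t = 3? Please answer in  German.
Um dies zu lösen, müssen wir 2 Integrale unserer Gleichung für den Snap s(t) = 0 finden. Die Stammfunktion von dem Snap, mit j(0) = 0, ergibt den Ruck: j(t) = 0. Die Stammfunktion von dem Ruck ist die Beschleunigung. Mit a(0) = -2 erhalten wir a(t) = -2. Mit a(t) = -2 und Einsetzen von t = 3, finden wir a = -2.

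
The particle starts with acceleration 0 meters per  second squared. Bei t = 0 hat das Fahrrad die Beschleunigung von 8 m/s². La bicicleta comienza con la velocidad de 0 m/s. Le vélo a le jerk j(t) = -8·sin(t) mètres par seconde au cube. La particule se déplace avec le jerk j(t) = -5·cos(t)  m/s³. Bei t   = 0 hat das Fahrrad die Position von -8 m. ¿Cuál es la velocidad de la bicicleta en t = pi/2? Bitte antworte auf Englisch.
Starting from jerk j(t) = -8·sin(t), we take 2 antiderivatives. The antiderivative of jerk is acceleration. Using a(0) = 8, we get a(t) = 8·cos(t). The integral of acceleration is velocity. Using v(0) = 0, we get v(t) = 8·sin(t). From the given velocity equation v(t) = 8·sin(t), we substitute t = pi/2 to get v = 8.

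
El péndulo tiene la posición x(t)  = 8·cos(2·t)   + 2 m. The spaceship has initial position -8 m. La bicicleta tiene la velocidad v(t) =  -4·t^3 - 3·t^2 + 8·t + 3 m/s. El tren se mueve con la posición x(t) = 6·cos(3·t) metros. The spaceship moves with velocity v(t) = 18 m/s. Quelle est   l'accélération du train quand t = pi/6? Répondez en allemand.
Ausgehend von der Position x(t) = 6·cos(3·t), nehmen wir 2 Ableitungen. Durch Ableiten von der Position erhalten wir die Geschwindigkeit: v(t) = -18·sin(3·t). Mit d/dt von v(t) finden wir a(t) = -54·cos(3·t). Aus der Gleichung für die Beschleunigung a(t) = -54·cos(3·t), setzen wir t = pi/6 ein und erhalten a = 0.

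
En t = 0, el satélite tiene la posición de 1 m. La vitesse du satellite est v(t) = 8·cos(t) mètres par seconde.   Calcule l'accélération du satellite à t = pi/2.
Pour résoudre ceci, nous devons prendre 1 dérivée de notre équation de la vitesse v(t) = 8·cos(t). En prenant d/dt de v(t), nous trouvons a(t) = -8·sin(t). De l'équation de l'accélération a(t) = -8·sin(t), nous substituons t = pi/2 pour obtenir a = -8.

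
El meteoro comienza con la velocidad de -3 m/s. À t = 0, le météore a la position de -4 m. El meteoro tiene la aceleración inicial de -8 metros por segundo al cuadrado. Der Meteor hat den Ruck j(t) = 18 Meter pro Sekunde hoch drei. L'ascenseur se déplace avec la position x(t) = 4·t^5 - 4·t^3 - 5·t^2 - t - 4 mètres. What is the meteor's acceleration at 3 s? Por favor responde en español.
Partiendo de la sacudida j(t) = 18, tomamos 1 antiderivada. La antiderivada de la sacudida es la aceleración. Usando a(0) = -8, obtenemos a(t) = 18·t - 8. Tenemos la aceleración a(t) = 18·t - 8. Sustituyendo t = 3: a(3) = 46.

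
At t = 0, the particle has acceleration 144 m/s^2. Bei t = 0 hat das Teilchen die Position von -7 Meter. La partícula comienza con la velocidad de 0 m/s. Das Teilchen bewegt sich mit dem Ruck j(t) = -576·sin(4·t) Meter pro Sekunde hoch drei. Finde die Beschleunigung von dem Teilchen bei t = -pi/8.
Wir müssen das Integral unserer Gleichung für den Ruck j(t) = -576·sin(4·t) 1-mal finden. Mit ∫j(t)dt und Anwendung von a(0) = 144, finden wir a(t) = 144·cos(4·t). Wir haben die Beschleunigung a(t) = 144·cos(4·t). Durch Einsetzen von t = -pi/8: a(-pi/8) = 0.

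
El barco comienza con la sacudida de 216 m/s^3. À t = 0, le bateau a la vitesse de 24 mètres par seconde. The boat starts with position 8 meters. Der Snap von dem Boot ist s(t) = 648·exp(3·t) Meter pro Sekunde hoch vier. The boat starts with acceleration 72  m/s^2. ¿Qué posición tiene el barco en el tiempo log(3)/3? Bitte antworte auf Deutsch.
Um dies zu lösen, müssen wir 4 Stammfunktionen unserer Gleichung für den Snap s(t) = 648·exp(3·t) finden. Das Integral von dem Snap ist der Ruck. Mit j(0) = 216 erhalten wir j(t) = 216·exp(3·t). Das Integral von dem Ruck, mit a(0) = 72, ergibt die Beschleunigung: a(t) = 72·exp(3·t). Die Stammfunktion von der Beschleunigung, mit v(0) = 24, ergibt die Geschwindigkeit: v(t) = 24·exp(3·t). Durch Integration von der Geschwindigkeit und Verwendung der Anfangsbedingung x(0) = 8, erhalten wir x(t) = 8·exp(3·t). Wir haben die Position x(t) = 8·exp(3·t). Durch Einsetzen von t = log(3)/3: x(log(3)/3) = 24.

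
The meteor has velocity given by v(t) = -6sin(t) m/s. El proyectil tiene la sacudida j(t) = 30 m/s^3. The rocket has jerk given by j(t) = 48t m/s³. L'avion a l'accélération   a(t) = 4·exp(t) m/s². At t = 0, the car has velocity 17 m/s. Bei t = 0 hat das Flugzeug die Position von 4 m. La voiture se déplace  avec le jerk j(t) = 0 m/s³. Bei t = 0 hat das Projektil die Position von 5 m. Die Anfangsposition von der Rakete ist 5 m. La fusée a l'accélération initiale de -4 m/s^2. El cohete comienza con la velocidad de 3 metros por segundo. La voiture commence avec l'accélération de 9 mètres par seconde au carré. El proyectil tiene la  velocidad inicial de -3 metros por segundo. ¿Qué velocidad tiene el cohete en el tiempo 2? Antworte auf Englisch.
We need to integrate our jerk equation j(t) = 48·t 2 times. The antiderivative of jerk, with a(0) = -4, gives acceleration: a(t) = 24·t^2 - 4. Finding the integral of a(t) and using v(0) = 3: v(t) = 8·t^3 - 4·t + 3. From the given velocity equation v(t) = 8·t^3 - 4·t + 3, we substitute t = 2 to get v = 59.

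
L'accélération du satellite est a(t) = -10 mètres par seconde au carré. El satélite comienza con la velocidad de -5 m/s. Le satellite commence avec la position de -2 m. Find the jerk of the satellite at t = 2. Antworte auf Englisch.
Starting from acceleration a(t) = -10, we take 1 derivative. The derivative of acceleration gives jerk: j(t) = 0. We have jerk j(t) = 0. Substituting t = 2: j(2) = 0.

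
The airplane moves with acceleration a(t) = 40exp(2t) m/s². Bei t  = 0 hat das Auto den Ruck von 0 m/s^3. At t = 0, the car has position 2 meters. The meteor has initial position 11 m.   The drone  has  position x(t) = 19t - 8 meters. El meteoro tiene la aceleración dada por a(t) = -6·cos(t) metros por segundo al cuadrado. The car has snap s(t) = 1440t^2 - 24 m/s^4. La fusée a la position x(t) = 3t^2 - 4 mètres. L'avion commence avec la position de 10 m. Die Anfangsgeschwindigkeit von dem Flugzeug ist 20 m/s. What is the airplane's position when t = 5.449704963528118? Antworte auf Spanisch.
Necesitamos integrar nuestra ecuación de la aceleración a(t) = 40·exp(2·t) 2 veces. Tomando ∫a(t)dt y aplicando v(0) = 20, encontramos v(t) = 20·exp(2·t). La antiderivada de la velocidad, con x(0) = 10, da la posición: x(t) = 10·exp(2·t). De la ecuación de la posición x(t) = 10·exp(2·t), sustituimos t = 5.449704963528118 para obtener x = 541444.052201038.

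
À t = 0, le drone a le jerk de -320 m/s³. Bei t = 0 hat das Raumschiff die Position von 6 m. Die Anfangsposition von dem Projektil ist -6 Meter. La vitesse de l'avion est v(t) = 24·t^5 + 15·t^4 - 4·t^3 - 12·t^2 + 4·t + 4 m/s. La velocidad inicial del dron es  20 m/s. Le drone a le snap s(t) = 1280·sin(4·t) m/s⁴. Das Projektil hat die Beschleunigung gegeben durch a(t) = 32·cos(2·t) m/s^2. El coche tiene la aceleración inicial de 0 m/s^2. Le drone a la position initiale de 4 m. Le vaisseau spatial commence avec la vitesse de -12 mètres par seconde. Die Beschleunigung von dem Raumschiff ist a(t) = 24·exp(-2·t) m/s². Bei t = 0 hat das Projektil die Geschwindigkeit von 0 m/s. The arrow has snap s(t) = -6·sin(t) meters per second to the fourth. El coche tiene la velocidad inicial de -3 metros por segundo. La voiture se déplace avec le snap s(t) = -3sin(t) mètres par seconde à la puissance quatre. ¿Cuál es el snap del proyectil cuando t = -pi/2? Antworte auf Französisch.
Nous devons dériver notre équation de l'accélération a(t) = 32·cos(2·t) 2 fois. En dérivant l'accélération, nous obtenons le jerk: j(t) = -64·sin(2·t). En dérivant le jerk, nous obtenons le snap: s(t) = -128·cos(2·t). Nous avons le snap s(t) = -128·cos(2·t). En substituant t = -pi/2: s(-pi/2) = 128.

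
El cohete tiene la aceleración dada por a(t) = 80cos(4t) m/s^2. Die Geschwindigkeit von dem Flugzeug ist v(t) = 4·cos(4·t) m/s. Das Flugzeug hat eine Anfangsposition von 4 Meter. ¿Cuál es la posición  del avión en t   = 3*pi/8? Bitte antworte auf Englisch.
To solve this, we need to take 1 integral of our velocity equation v(t) = 4·cos(4·t). The integral of velocity is position. Using x(0) = 4, we get x(t) = sin(4·t) + 4. Using x(t) = sin(4·t) + 4 and substituting t = 3*pi/8, we find x = 3.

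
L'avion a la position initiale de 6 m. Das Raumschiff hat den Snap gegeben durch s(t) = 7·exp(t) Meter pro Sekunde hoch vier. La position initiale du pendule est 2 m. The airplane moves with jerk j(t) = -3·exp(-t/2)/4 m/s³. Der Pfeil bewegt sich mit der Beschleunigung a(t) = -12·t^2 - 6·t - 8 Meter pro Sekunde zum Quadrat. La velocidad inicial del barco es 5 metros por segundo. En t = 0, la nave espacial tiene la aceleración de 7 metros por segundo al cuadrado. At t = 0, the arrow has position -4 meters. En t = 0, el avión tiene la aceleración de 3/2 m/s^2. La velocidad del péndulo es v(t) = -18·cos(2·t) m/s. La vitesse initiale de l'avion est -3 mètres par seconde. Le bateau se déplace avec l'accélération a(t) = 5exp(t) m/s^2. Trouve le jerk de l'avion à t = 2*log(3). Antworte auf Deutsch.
Wir haben den Ruck j(t) = -3·exp(-t/2)/4. Durch Einsetzen von t = 2*log(3): j(2*log(3)) = -1/4.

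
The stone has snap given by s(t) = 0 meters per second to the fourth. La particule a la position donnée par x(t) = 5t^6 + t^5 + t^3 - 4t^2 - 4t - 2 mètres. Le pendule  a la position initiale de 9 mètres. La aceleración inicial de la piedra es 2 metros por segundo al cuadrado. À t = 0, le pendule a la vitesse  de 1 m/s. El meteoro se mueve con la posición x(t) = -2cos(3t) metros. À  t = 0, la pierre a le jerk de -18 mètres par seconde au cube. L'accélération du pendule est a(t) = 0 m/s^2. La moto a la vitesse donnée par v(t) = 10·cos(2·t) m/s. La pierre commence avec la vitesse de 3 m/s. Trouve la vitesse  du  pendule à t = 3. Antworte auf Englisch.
We must find the antiderivative of our acceleration equation a(t) = 0 1 time. Finding the antiderivative of a(t) and using v(0) = 1: v(t) = 1. From the given velocity equation v(t) = 1, we substitute t = 3 to get v = 1.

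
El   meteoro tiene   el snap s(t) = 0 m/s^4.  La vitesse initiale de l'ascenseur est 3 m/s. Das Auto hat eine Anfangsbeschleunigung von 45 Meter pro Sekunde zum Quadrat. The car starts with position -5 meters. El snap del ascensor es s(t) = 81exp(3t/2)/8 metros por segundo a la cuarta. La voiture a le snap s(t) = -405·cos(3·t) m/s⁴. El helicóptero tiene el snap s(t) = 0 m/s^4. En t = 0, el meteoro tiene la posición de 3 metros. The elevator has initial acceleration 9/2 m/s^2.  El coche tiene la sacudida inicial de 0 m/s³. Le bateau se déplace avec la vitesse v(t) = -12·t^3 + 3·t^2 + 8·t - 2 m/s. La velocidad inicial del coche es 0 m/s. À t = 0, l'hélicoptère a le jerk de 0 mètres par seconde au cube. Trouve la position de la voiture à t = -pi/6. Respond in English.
To solve this, we need to take 4 integrals of our snap equation s(t) = -405·cos(3·t). The integral of snap, with j(0) = 0, gives jerk: j(t) = -135·sin(3·t). Integrating jerk and using the initial condition a(0) = 45, we get a(t) = 45·cos(3·t). Taking ∫a(t)dt and applying v(0) = 0, we find v(t) = 15·sin(3·t). Finding the antiderivative of v(t) and using x(0) = -5: x(t) = -5·cos(3·t). We have position x(t) = -5·cos(3·t). Substituting t = -pi/6: x(-pi/6) = 0.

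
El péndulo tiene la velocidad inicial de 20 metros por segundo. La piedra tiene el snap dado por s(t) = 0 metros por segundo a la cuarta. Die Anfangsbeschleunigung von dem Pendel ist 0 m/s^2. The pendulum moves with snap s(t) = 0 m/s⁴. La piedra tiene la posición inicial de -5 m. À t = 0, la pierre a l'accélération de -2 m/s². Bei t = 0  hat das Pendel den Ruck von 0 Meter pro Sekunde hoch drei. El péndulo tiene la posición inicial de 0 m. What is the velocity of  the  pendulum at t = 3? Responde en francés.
Pour résoudre ceci, nous devons prendre 3 intégrales de notre équation du snap s(t) = 0. L'intégrale du snap, avec j(0) = 0, donne le jerk: j(t) = 0. La primitive du jerk est l'accélération. En utilisant a(0) = 0, nous obtenons a(t) = 0. En intégrant l'accélération et en utilisant la condition initiale v(0) = 20, nous obtenons v(t) = 20. En utilisant v(t) = 20 et en substituant t = 3, nous trouvons v = 20.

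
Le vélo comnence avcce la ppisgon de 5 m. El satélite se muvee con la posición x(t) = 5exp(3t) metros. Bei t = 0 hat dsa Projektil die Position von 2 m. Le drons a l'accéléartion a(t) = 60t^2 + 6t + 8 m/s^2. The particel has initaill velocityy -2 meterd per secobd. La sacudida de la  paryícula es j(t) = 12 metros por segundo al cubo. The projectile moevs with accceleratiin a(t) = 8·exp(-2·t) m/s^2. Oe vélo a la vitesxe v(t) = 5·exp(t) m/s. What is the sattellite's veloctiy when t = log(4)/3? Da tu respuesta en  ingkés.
We must differentiate our position equation x(t) = 5·exp(3·t) 1 time. Taking d/dt of x(t), we find v(t) = 15·exp(3·t). From the given velocity equation v(t) = 15·exp(3·t), we substitute t = log(4)/3 to get v = 60.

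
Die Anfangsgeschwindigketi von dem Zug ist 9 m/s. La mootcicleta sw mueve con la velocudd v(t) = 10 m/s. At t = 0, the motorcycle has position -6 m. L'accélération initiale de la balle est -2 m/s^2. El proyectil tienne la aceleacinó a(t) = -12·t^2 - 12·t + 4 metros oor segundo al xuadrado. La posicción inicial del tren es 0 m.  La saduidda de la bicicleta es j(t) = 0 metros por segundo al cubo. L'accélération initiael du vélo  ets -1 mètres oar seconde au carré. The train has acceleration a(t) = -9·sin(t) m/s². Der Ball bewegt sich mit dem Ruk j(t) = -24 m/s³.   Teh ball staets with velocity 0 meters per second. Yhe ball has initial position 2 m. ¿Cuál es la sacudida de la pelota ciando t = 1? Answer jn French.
En utilisant j(t) = -24 et en substituant t = 1, nous trouvons j = -24.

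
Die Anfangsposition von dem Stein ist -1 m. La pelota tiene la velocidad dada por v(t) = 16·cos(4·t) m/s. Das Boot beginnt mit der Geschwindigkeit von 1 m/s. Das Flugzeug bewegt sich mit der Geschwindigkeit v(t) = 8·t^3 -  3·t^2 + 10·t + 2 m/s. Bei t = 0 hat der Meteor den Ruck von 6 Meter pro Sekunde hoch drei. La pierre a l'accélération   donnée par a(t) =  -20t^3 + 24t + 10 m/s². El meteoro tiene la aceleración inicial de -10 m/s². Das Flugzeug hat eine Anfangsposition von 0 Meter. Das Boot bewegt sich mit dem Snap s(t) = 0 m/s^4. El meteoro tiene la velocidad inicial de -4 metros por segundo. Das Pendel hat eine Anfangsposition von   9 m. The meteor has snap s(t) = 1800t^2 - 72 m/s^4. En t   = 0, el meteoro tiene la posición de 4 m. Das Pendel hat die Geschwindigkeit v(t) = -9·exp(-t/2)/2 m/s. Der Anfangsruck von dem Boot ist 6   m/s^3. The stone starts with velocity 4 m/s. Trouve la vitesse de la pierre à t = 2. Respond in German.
Um dies zu lösen, müssen wir 1 Integral unserer Gleichung für die Beschleunigung a(t) = -20·t^3 + 24·t + 10 finden. Das Integral von der Beschleunigung, mit v(0) = 4, ergibt die Geschwindigkeit: v(t) = -5·t^4 + 12·t^2 + 10·t + 4. Wir haben die Geschwindigkeit v(t) = -5·t^4 + 12·t^2 + 10·t + 4. Durch Einsetzen von t = 2: v(2) = -8.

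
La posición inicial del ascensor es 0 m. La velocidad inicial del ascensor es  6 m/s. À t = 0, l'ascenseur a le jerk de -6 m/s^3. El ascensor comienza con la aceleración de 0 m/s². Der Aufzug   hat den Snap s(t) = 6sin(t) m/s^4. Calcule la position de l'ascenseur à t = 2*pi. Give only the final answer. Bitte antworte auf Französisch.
La réponse est 0.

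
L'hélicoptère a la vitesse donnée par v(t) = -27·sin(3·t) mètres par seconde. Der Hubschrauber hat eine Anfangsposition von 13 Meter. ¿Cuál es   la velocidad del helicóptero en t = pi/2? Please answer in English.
Using v(t) = -27·sin(3·t) and substituting t = pi/2, we find v = 27.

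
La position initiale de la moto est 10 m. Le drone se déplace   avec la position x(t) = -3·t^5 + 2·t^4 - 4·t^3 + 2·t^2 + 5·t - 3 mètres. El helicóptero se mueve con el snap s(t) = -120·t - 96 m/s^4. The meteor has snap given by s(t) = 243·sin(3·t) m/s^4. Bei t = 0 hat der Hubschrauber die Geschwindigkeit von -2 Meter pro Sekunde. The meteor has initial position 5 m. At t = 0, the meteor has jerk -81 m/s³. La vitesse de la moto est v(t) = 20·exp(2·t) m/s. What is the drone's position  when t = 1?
We have position x(t) = -3·t^5 + 2·t^4 - 4·t^3 + 2·t^2 + 5·t - 3. Substituting t = 1: x(1) = -1.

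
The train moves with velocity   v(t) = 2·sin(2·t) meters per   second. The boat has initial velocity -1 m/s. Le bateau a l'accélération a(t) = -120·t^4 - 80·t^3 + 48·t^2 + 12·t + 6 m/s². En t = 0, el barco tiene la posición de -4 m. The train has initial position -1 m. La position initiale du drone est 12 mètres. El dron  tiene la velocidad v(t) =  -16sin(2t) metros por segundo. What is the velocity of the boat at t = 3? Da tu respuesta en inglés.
We need to integrate our acceleration equation a(t) = -120·t^4 - 80·t^3 + 48·t^2 + 12·t + 6 1 time. Finding the antiderivative of a(t) and using v(0) = -1: v(t) = -24·t^5 - 20·t^4 + 16·t^3 + 6·t^2 + 6·t - 1. We have velocity v(t) = -24·t^5 - 20·t^4 + 16·t^3 + 6·t^2 + 6·t - 1. Substituting t = 3: v(3) = -6949.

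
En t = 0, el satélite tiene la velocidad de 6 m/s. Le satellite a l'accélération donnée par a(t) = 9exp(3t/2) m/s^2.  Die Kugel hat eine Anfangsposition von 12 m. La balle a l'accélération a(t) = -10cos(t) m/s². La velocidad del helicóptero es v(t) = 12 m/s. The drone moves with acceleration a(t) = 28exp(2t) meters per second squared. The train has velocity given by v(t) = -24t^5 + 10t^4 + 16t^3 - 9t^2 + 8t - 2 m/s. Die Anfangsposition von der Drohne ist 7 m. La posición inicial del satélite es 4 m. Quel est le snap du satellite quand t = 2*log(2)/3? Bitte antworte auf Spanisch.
Partiendo de la aceleración a(t) = 9·exp(3·t/2), tomamos 2 derivadas. La derivada de la aceleración da la sacudida: j(t) = 27·exp(3·t/2)/2. Tomando d/dt de j(t), encontramos s(t) = 81·exp(3·t/2)/4. Tenemos el snap s(t) = 81·exp(3·t/2)/4. Sustituyendo t = 2*log(2)/3: s(2*log(2)/3) = 81/2.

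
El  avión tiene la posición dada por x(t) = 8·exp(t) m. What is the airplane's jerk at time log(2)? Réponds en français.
Nous devons dériver notre équation de la position x(t) = 8·exp(t) 3 fois. En prenant d/dt de x(t), nous trouvons v(t) = 8·exp(t). En prenant d/dt de v(t), nous trouvons a(t) = 8·exp(t). En dérivant l'accélération, nous obtenons le jerk: j(t) = 8·exp(t). Nous avons le jerk j(t) = 8·exp(t). En substituant t = log(2): j(log(2)) = 16.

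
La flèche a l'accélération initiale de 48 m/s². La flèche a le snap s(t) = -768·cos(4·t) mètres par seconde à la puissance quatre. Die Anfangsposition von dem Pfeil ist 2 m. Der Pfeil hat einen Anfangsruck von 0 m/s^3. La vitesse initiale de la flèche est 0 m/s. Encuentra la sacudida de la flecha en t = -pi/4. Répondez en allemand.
Wir müssen das Integral unserer Gleichung für den Snap s(t) = -768·cos(4·t) 1-mal finden. Durch Integration von dem Snap und Verwendung der Anfangsbedingung j(0) = 0, erhalten wir j(t) = -192·sin(4·t). Wir haben den Ruck j(t) = -192·sin(4·t). Durch Einsetzen von t = -pi/4: j(-pi/4) = 0.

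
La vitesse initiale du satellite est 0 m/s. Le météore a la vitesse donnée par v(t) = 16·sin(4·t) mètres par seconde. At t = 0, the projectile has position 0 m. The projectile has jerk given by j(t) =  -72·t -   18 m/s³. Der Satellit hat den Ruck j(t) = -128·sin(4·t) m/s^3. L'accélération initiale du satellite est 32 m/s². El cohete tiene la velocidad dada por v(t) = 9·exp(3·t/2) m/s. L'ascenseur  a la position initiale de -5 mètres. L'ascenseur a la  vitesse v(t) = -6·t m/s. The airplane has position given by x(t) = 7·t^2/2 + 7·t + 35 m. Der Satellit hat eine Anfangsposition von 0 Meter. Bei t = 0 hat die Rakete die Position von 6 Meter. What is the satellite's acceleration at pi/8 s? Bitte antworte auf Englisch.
We must find the integral of our jerk equation j(t) = -128·sin(4·t) 1 time. Integrating jerk and using the initial condition a(0) = 32, we get a(t) = 32·cos(4·t). We have acceleration a(t) = 32·cos(4·t). Substituting t = pi/8: a(pi/8) = 0.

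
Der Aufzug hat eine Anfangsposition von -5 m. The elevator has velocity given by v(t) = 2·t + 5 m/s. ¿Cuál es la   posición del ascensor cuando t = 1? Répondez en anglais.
We need to integrate our velocity equation v(t) = 2·t + 5 1 time. The antiderivative of velocity, with x(0) = -5, gives position: x(t) = t^2 + 5·t - 5. Using x(t) = t^2 + 5·t - 5 and substituting t = 1, we find x = 1.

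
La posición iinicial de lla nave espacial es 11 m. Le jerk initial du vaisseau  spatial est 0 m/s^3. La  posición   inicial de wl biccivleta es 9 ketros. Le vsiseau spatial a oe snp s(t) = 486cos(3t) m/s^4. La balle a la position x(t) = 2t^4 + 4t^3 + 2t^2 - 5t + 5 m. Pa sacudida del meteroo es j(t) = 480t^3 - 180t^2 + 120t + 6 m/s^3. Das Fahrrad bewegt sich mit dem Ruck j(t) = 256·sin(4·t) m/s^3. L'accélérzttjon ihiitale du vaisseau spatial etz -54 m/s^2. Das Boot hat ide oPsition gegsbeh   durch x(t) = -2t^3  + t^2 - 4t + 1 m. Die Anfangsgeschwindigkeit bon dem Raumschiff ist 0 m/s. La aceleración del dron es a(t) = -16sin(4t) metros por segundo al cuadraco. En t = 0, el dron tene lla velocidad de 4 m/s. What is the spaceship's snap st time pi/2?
We have snap s(t) = 486·cos(3·t). Substituting t = pi/2: s(pi/2) = 0.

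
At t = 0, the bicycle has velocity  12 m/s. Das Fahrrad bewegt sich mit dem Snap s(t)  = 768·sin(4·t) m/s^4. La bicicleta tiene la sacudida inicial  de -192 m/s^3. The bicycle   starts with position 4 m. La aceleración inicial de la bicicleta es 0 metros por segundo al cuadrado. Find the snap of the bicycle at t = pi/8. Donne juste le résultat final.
At t = pi/8, s = 768.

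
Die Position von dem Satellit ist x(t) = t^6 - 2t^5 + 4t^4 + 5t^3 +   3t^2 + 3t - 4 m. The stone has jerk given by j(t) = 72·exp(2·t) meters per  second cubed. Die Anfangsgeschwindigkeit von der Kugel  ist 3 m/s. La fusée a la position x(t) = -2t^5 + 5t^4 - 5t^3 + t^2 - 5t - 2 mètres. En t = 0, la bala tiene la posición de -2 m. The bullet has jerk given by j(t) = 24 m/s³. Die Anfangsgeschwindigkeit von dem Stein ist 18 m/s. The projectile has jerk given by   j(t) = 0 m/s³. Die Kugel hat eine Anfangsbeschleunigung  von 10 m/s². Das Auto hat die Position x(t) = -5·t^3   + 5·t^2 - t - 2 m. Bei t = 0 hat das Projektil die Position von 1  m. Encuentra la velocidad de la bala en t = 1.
Necesitamos integrar nuestra ecuación de la sacudida j(t) = 24 2 veces. La antiderivada de la sacudida, con a(0) = 10, da la aceleración: a(t) = 24·t + 10. La antiderivada de la aceleración es la velocidad. Usando v(0) = 3, obtenemos v(t) = 12·t^2 + 10·t + 3. De la ecuación de la velocidad v(t) = 12·t^2 + 10·t + 3, sustituimos t = 1 para obtener v = 25.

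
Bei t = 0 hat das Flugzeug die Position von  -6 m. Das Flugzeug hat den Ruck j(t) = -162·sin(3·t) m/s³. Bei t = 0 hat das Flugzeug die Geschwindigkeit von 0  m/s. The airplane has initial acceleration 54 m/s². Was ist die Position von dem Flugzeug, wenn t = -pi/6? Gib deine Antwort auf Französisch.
Nous devons intégrer notre équation du jerk j(t) = -162·sin(3·t) 3 fois. L'intégrale du jerk est l'accélération. En utilisant a(0) = 54, nous obtenons a(t) = 54·cos(3·t). La primitive de l'accélération est la vitesse. En utilisant v(0) = 0, nous obtenons v(t) = 18·sin(3·t). En intégrant la vitesse et en utilisant la condition initiale x(0) = -6, nous obtenons x(t) = -6·cos(3·t). De l'équation de la position x(t) = -6·cos(3·t), nous substituons t = -pi/6 pour obtenir x = 0.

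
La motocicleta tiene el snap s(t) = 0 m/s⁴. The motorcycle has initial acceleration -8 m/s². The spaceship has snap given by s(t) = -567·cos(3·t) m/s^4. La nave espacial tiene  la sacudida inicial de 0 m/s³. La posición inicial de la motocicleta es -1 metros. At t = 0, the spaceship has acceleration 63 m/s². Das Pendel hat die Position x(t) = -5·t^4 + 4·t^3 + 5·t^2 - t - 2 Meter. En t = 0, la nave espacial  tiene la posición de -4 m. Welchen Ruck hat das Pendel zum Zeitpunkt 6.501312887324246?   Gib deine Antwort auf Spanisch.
Partiendo de la posición x(t) = -5·t^4 + 4·t^3 + 5·t^2 - t - 2, tomamos 3 derivadas. Derivando la posición, obtenemos la velocidad: v(t) = -20·t^3 + 12·t^2 + 10·t - 1. La derivada de la velocidad da la aceleración: a(t) = -60·t^2 + 24·t + 10. La derivada de la aceleración da la sacudida: j(t) = 24 - 120·t. Tenemos la sacudida j(t) = 24 - 120·t. Sustituyendo t = 6.501312887324246: j(6.501312887324246) = -756.157546478909.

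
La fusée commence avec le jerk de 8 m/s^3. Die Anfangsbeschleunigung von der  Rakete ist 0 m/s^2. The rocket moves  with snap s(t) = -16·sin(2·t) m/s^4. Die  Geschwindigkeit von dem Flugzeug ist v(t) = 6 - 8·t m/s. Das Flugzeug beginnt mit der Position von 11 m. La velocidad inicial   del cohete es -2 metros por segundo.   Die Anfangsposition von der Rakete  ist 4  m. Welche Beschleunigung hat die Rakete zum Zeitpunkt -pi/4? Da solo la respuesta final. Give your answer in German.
a(-pi/4) = -4.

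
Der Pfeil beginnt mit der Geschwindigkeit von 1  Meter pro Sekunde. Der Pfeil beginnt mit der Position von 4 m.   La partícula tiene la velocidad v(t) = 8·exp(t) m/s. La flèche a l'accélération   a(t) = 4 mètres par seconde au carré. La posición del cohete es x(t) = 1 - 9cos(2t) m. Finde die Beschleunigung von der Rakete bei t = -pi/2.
Ausgehend von der Position x(t) = 1 - 9·cos(2·t), nehmen wir 2 Ableitungen. Mit d/dt von x(t) finden wir v(t) = 18·sin(2·t). Mit d/dt von v(t) finden wir a(t) = 36·cos(2·t). Aus der Gleichung für die Beschleunigung a(t) = 36·cos(2·t), setzen wir t = -pi/2 ein und erhalten a = -36.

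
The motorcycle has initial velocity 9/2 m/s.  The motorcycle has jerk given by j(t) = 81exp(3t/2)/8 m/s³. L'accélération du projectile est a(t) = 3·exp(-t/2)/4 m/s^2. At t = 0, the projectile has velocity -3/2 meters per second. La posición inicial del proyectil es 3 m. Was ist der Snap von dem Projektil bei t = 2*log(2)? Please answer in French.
Pour résoudre ceci, nous devons prendre 2 dérivées de notre équation de l'accélération a(t) = 3·exp(-t/2)/4. La dérivée de l'accélération donne le jerk: j(t) = -3·exp(-t/2)/8. La dérivée du jerk donne le snap: s(t) = 3·exp(-t/2)/16. De l'équation du snap s(t) = 3·exp(-t/2)/16, nous substituons t = 2*log(2) pour obtenir s = 3/32.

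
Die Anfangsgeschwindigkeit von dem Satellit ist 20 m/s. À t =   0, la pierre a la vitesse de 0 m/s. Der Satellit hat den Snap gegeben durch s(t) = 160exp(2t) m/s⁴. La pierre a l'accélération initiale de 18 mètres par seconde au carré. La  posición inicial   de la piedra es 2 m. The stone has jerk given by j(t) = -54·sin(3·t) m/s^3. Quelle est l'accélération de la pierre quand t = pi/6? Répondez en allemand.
Um dies zu lösen, müssen wir 1 Integral unserer Gleichung für den Ruck j(t) = -54·sin(3·t) finden. Durch Integration von dem Ruck und Verwendung der Anfangsbedingung a(0) = 18, erhalten wir a(t) = 18·cos(3·t). Aus der Gleichung für die Beschleunigung a(t) = 18·cos(3·t), setzen wir t = pi/6 ein und erhalten a = 0.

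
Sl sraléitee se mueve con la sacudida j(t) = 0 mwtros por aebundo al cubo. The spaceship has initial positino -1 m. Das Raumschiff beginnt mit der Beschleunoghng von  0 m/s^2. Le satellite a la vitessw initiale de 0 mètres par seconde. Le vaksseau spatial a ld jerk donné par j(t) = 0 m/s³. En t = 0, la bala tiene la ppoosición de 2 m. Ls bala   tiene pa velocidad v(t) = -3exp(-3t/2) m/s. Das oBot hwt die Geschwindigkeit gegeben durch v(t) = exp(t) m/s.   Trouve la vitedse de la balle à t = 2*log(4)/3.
De l'équation de la vitesse v(t) = -3·exp(-3·t/2), nous substituons t = 2*log(4)/3 pour obtenir v = -3/4.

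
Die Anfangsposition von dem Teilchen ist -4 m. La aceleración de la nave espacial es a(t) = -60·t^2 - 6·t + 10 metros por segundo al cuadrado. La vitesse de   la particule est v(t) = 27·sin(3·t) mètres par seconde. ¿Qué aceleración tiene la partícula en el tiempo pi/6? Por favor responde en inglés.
Starting from velocity v(t) = 27·sin(3·t), we take 1 derivative. Differentiating velocity, we get acceleration: a(t) = 81·cos(3·t). Using a(t) = 81·cos(3·t) and substituting t = pi/6, we find a = 0.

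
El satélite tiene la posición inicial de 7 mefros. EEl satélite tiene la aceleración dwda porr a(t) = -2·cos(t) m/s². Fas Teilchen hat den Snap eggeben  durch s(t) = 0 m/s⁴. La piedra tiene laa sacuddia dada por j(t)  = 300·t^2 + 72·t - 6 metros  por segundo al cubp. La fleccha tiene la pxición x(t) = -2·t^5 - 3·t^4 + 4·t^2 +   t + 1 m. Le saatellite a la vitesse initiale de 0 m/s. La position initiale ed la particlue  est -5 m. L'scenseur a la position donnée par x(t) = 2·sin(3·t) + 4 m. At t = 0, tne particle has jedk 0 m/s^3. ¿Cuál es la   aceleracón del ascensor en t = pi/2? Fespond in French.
Nous devons dériver notre équation de la position x(t) = 2·sin(3·t) + 4 2 fois. En dérivant la position, nous obtenons la vitesse: v(t) = 6·cos(3·t). En prenant d/dt de v(t), nous trouvons a(t) = -18·sin(3·t). Nous avons l'accélération a(t) = -18·sin(3·t). En substituant t = pi/2: a(pi/2) = 18.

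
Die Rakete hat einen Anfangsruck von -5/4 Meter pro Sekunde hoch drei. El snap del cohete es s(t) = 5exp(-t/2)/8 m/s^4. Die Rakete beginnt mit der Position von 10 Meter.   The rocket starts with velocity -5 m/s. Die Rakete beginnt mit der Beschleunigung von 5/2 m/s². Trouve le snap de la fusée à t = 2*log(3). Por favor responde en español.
Tenemos el snap s(t) = 5·exp(-t/2)/8. Sustituyendo t = 2*log(3): s(2*log(3)) = 5/24.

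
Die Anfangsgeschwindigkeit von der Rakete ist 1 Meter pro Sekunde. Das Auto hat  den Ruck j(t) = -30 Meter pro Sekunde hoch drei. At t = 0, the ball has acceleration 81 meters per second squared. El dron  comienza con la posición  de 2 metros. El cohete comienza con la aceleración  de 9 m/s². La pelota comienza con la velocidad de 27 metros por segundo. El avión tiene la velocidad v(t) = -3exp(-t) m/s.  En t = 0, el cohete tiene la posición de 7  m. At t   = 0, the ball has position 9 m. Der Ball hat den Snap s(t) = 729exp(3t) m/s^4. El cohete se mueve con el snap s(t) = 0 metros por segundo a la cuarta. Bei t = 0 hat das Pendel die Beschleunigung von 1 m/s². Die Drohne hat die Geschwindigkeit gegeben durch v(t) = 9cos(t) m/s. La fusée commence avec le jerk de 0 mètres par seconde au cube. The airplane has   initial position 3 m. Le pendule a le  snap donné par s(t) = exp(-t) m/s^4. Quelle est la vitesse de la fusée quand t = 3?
Nous devons trouver l'intégrale de notre équation du snap s(t) = 0 3 fois. L'intégrale du snap est le jerk. En utilisant j(0) = 0, nous obtenons j(t) = 0. En prenant ∫j(t)dt et en appliquant a(0) = 9, nous trouvons a(t) = 9. L'intégrale de l'accélération, avec v(0) = 1, donne la vitesse: v(t) = 9·t + 1. Nous avons la vitesse v(t) = 9·t + 1. En substituant t = 3: v(3) = 28.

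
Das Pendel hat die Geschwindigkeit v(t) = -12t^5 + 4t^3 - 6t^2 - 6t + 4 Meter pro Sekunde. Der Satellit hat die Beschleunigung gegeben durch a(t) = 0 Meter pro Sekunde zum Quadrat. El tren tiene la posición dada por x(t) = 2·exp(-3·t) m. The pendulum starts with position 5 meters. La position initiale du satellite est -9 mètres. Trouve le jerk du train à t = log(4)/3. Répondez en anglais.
To solve this, we need to take 3 derivatives of our position equation x(t) = 2·exp(-3·t). The derivative of position gives velocity: v(t) = -6·exp(-3·t). Differentiating velocity, we get acceleration: a(t) = 18·exp(-3·t). Differentiating acceleration, we get jerk: j(t) = -54·exp(-3·t). We have jerk j(t) = -54·exp(-3·t). Substituting t = log(4)/3: j(log(4)/3) = -27/2.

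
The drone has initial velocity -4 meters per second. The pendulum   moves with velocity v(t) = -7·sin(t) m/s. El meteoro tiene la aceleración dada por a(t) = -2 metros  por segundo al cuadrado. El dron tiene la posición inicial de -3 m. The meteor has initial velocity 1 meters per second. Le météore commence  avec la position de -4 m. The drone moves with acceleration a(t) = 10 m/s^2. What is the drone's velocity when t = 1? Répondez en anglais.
We need to integrate our acceleration equation a(t) = 10 1 time. Integrating acceleration and using the initial condition v(0) = -4, we get v(t) = 10·t - 4. We have velocity v(t) = 10·t - 4. Substituting t = 1: v(1) = 6.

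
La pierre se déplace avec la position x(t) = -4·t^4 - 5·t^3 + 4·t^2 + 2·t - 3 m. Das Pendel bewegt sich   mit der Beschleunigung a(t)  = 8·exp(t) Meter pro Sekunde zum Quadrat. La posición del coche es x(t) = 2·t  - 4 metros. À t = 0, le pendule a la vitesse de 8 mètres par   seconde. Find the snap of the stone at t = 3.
To solve this, we need to take 4 derivatives of our position equation x(t) = -4·t^4 - 5·t^3 + 4·t^2 + 2·t - 3. Differentiating position, we get velocity: v(t) = -16·t^3 - 15·t^2 + 8·t + 2. The derivative of velocity gives acceleration: a(t) = -48·t^2 - 30·t + 8. Differentiating acceleration, we get jerk: j(t) = -96·t - 30. Taking d/dt of j(t), we find s(t) = -96. From the given snap equation s(t) = -96, we substitute t = 3 to get s = -96.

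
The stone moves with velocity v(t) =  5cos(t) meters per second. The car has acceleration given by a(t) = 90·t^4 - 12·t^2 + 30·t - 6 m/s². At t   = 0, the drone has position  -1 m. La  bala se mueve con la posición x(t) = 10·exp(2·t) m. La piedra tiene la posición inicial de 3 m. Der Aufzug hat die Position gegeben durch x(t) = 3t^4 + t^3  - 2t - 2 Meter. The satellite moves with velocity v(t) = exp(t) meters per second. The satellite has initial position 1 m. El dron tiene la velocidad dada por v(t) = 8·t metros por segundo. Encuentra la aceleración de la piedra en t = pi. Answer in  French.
Pour résoudre ceci, nous devons prendre 1 dérivée de notre équation de la vitesse v(t) = 5·cos(t). En dérivant la vitesse, nous obtenons l'accélération: a(t) = -5·sin(t). De l'équation de l'accélération a(t) = -5·sin(t), nous substituons t = pi pour obtenir a = 0.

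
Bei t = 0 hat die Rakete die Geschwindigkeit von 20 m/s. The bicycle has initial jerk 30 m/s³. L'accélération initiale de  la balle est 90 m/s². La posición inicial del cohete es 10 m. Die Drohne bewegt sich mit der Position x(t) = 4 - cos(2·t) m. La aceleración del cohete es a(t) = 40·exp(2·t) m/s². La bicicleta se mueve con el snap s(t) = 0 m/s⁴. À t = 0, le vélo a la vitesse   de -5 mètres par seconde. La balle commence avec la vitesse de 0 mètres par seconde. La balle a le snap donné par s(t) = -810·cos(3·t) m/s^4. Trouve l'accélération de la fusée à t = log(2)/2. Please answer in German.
Mit a(t) = 40·exp(2·t) und Einsetzen von t = log(2)/2, finden wir a = 80.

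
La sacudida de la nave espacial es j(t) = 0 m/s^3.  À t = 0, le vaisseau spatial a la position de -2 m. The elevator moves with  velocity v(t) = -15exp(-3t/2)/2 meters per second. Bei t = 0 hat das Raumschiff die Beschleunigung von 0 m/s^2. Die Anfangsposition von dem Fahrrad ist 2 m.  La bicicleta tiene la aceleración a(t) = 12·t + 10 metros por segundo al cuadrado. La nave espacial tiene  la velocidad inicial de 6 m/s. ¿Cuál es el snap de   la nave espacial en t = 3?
Partiendo de la sacudida j(t) = 0, tomamos 1 derivada. La derivada de la sacudida da el snap: s(t) = 0. Tenemos el snap s(t) = 0. Sustituyendo t = 3: s(3) = 0.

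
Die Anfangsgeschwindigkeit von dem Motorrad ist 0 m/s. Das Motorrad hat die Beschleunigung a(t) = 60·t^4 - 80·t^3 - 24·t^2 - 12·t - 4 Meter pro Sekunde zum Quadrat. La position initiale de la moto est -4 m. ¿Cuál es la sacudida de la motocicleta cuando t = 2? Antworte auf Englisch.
To solve this, we need to take 1 derivative of our acceleration equation a(t) = 60·t^4 - 80·t^3 - 24·t^2 - 12·t - 4. The derivative of acceleration gives jerk: j(t) = 240·t^3 - 240·t^2 - 48·t - 12. From the given jerk equation j(t) = 240·t^3 - 240·t^2 - 48·t - 12, we substitute t = 2 to get j = 852.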